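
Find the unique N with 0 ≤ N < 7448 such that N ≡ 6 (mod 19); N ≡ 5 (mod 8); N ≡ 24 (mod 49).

2229

From N ≡ 6 (mod 19) write N = 6 + 19t. Substituting into N ≡ 5 (mod 8) gives 19t ≡ 7 (mod 8), and since 3⁻¹ ≡ 3 (mod 8), t ≡ 5. Hence N ≡ 6 + 19·5 = 101 (mod 152).
From N ≡ 101 (mod 152) write N = 101 + 152t. Substituting into N ≡ 24 (mod 49) gives 152t ≡ 21 (mod 49), and since 5⁻¹ ≡ 10 (mod 49), t ≡ 14. Hence N ≡ 101 + 152·14 = 2229 (mod 7448).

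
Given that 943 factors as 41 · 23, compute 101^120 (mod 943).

616

Mod 41: 101 ≡ 19; since 40 | 120, by Fermat 19^120 ≡ 1 (mod 41).
Mod 23: 101 ≡ 9; by Fermat, exponent reduces to 120 mod 22 = 10; 9^10 ≡ 18 (mod 23).
Combine by CRT: x ≡ 1 (mod 41), x ≡ 18 (mod 23) ⇒ x ≡ 616 (mod 943).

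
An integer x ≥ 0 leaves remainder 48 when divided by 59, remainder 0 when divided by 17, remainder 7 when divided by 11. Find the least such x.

7718

The moduli are pairwise coprime; N = 59·17·11 = 11033.
N/59 = 187; 187 ≡ 10 (mod 59); 10·6 ≡ 1, so inverse 6.
N/17 = 649; 649 ≡ 3 (mod 17); 3·6 ≡ 1, so inverse 6.
N/11 = 1003; 1003 ≡ 2 (mod 11); 2·6 ≡ 1, so inverse 6.
x ≡ 48·187·6 + 0·649·6 + 7·1003·6 = 95982.
95982 mod 11033 = 7718.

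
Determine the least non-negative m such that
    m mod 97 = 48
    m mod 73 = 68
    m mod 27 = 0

The moduli are pairwise coprime; N = 97·73·27 = 191187.
N/97 = 1971; 1971 ≡ 31 (mod 97); 31·72 ≡ 1, so inverse 72.
N/73 = 2619; 2619 ≡ 64 (mod 73); 64·8 ≡ 1, so inverse 8.
N/27 = 7081; 7081 ≡ 7 (mod 27); 7·4 ≡ 1, so inverse 4.
m ≡ 48·1971·72 + 68·2619·8 + 0·7081·4 = 8236512.
8236512 mod 191187 = 15471.

15471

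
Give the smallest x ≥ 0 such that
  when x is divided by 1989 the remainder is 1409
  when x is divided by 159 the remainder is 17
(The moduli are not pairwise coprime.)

Combine the congruences pairwise.
gcd(1989, 159) = 3 and 3 | (17 − 1409), so the pair is consistent; merging gives x ≡ 53123 (mod 105417), where 105417 = lcm(1989, 159).
The solution is unique modulo lcm(1989, 159) = 105417.

53123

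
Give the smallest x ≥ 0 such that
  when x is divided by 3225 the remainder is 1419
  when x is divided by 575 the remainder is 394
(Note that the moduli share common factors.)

7869

gcd(3225, 575) = 25 and 25 | (394 − 1419), so the pair is consistent; merging gives x ≡ 7869 (mod 74175), where 74175 = lcm(3225, 575).
The solution is unique modulo lcm(3225, 575) = 74175.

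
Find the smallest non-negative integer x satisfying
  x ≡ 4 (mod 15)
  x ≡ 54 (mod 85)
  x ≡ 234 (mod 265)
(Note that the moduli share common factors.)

Combine the congruences pairwise.
gcd(15, 85) = 5 and 5 | (54 − 4), so the pair is consistent; merging gives x ≡ 139 (mod 255), where 255 = lcm(15, 85).
gcd(255, 265) = 5 and 5 | (234 − 139), so the pair is consistent; merging gives x ≡ 4474 (mod 13515), where 13515 = lcm(255, 265).
The solution is unique modulo lcm(15, 85, 265) = 13515.

4474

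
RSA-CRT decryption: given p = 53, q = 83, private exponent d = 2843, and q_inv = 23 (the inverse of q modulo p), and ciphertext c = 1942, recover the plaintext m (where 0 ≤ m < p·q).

1903

d_p = d mod (p−1) = 2843 mod 52 = 35; d_q = d mod (q−1) = 55.
m₁ = c^(d_p) mod p: c ≡ 34 (mod 53), and 34^35 mod 53 = 48.
m₂ = c^(d_q) mod q: c ≡ 33 (mod 83), and 33^55 mod 83 = 77.
h = q_inv·(m₁ − m₂) mod p = 23·(48 − 77) mod 53 = 22.
m = m₂ + h·q = 77 + 22·83 = 1903.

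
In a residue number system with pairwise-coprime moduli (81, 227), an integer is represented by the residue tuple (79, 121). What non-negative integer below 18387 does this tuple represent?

From x ≡ 79 (mod 81) write x = 79 + 81t. Substituting into x ≡ 121 (mod 227) gives 81t ≡ 42 (mod 227), and since 81⁻¹ ≡ 213 (mod 227), t ≡ 93. Hence x ≡ 79 + 81·93 = 7612 (mod 18387).

7612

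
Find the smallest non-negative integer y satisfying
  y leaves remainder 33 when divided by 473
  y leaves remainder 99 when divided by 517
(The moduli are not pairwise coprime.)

10439

Combine the congruences pairwise.
gcd(473, 517) = 11 and 11 | (99 − 33), so the pair is consistent; merging gives y ≡ 10439 (mod 22231), where 22231 = lcm(473, 517).
The solution is unique modulo lcm(473, 517) = 22231.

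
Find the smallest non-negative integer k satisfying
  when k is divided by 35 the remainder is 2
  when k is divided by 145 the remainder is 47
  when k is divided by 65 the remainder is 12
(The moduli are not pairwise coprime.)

7877

gcd(35, 145) = 5 and 5 | (47 − 2), so the pair is consistent; merging gives k ≡ 772 (mod 1015), where 1015 = lcm(35, 145).
gcd(1015, 65) = 5 and 5 | (12 − 772), so the pair is consistent; merging gives k ≡ 7877 (mod 13195), where 13195 = lcm(1015, 65).
The solution is unique modulo lcm(35, 145, 65) = 13195.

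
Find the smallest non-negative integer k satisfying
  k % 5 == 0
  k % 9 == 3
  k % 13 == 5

525

From k ≡ 0 (mod 5) write k = 0 + 5t. Substituting into k ≡ 3 (mod 9) gives 5t ≡ 3 (mod 9), and since 5⁻¹ ≡ 2 (mod 9), t ≡ 6. Hence k ≡ 0 + 5·6 = 30 (mod 45).
From k ≡ 30 (mod 45) write k = 30 + 45t. Substituting into k ≡ 5 (mod 13) gives 45t ≡ 1 (mod 13), and since 6⁻¹ ≡ 11 (mod 13), t ≡ 11. Hence k ≡ 30 + 45·11 = 525 (mod 585).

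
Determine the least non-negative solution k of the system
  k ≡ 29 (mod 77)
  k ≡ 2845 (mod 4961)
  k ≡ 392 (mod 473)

1362159

gcd(77, 4961) = 11 and 11 | (2845 − 29), so the pair is consistent; merging gives k ≡ 7806 (mod 34727), where 34727 = lcm(77, 4961).
gcd(34727, 473) = 11 and 11 | (392 − 7806), so the pair is consistent; merging gives k ≡ 1362159 (mod 1493261), where 1493261 = lcm(34727, 473).
The solution is unique modulo lcm(77, 4961, 473) = 1493261.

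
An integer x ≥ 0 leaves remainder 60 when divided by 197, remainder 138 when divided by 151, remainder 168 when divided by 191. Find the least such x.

5083251

The moduli are pairwise coprime; N = 197·151·191 = 5681677.
N/197 = 28841; 28841 ≡ 79 (mod 197); 79·5 ≡ 1, so inverse 5.
N/151 = 37627; 37627 ≡ 28 (mod 151); 28·27 ≡ 1, so inverse 27.
N/191 = 29747; 29747 ≡ 142 (mod 191); 142·152 ≡ 1, so inverse 152.
x ≡ 60·28841·5 + 138·37627·27 + 168·29747·152 = 908469894.
908469894 mod 5681677 = 5083251.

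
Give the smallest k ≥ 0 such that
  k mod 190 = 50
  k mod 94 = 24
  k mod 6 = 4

24370

gcd(190, 94) = 2 and 2 | (24 − 50), so the pair is consistent; merging gives k ≡ 6510 (mod 8930), where 8930 = lcm(190, 94).
gcd(8930, 6) = 2 and 2 | (4 − 6510), so the pair is consistent; merging gives k ≡ 24370 (mod 26790), where 26790 = lcm(8930, 6).
The solution is unique modulo lcm(190, 94, 6) = 26790.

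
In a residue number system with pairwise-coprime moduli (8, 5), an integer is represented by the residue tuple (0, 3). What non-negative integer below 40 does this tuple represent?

8

From x ≡ 0 (mod 8) write x = 0 + 8t. Substituting into x ≡ 3 (mod 5) gives 8t ≡ 3 (mod 5), and since 3⁻¹ ≡ 2 (mod 5), t ≡ 1. Hence x ≡ 0 + 8·1 = 8 (mod 40).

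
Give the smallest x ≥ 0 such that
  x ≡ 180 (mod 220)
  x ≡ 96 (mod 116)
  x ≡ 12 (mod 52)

Combine the congruences pairwise.
gcd(220, 116) = 4 and 4 | (96 − 180), so the pair is consistent; merging gives x ≡ 1720 (mod 6380), where 6380 = lcm(220, 116).
gcd(6380, 52) = 4 and 4 | (12 − 1720), so the pair is consistent; merging gives x ≡ 40000 (mod 82940), where 82940 = lcm(6380, 52).
The solution is unique modulo lcm(220, 116, 52) = 82940.

40000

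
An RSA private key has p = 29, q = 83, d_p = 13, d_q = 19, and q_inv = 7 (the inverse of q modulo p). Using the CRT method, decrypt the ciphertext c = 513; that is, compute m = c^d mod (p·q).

m₁ = c^(d_p) mod p: c ≡ 20 (mod 29), and 20^13 mod 29 = 16.
m₂ = c^(d_q) mod q: c ≡ 15 (mod 83), and 15^19 mod 83 = 13.
h = q_inv·(m₁ − m₂) mod p = 7·(16 − 13) mod 29 = 21.
m = m₂ + h·q = 13 + 21·83 = 1756.

1756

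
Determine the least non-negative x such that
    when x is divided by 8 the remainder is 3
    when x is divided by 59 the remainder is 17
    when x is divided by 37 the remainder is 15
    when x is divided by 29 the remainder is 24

498331

The moduli are pairwise coprime; N = 8·59·37·29 = 506456.
N/8 = 63307; 63307 ≡ 3 (mod 8); 3·3 ≡ 1, so inverse 3.
N/59 = 8584; 8584 ≡ 29 (mod 59); 29·57 ≡ 1, so inverse 57.
N/37 = 13688; 13688 ≡ 35 (mod 37); 35·18 ≡ 1, so inverse 18.
N/29 = 17464; 17464 ≡ 6 (mod 29); 6·5 ≡ 1, so inverse 5.
x ≡ 3·63307·3 + 17·8584·57 + 15·13688·18 + 24·17464·5 = 14679099.
14679099 mod 506456 = 498331.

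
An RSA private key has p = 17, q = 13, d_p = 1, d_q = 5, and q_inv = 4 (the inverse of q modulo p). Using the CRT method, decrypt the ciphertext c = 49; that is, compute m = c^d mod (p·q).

m₁ = c^(d_p) mod p: c ≡ 15 (mod 17), and 15^1 mod 17 = 15.
m₂ = c^(d_q) mod q: c ≡ 10 (mod 13), and 10^5 mod 13 = 4.
h = q_inv·(m₁ − m₂) mod p = 4·(15 − 4) mod 17 = 10.
m = m₂ + h·q = 4 + 10·13 = 134.

134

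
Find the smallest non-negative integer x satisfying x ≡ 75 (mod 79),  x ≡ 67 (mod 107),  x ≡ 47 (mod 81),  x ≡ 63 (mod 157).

54757424

From x ≡ 75 (mod 79) write x = 75 + 79t. Substituting into x ≡ 67 (mod 107) gives 79t ≡ 99 (mod 107), and since 79⁻¹ ≡ 42 (mod 107), t ≡ 92. Hence x ≡ 75 + 79·92 = 7343 (mod 8453).
From x ≡ 7343 (mod 8453) write x = 7343 + 8453t. Substituting into x ≡ 47 (mod 81) gives 8453t ≡ 75 (mod 81), and since 29⁻¹ ≡ 14 (mod 81), t ≡ 78. Hence x ≡ 7343 + 8453·78 = 666677 (mod 684693).
From x ≡ 666677 (mod 684693) write x = 666677 + 684693t. Substituting into x ≡ 63 (mod 157) gives 684693t ≡ 8 (mod 157), and since 16⁻¹ ≡ 108 (mod 157), t ≡ 79. Hence x ≡ 666677 + 684693·79 = 54757424 (mod 107496801).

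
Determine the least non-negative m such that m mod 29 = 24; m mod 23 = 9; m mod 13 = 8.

The moduli are pairwise coprime; N = 29·23·13 = 8671.
N/29 = 299; 299 ≡ 9 (mod 29); 9·13 ≡ 1, so inverse 13.
N/23 = 377; 377 ≡ 9 (mod 23); 9·18 ≡ 1, so inverse 18.
N/13 = 667; 667 ≡ 4 (mod 13); 4·10 ≡ 1, so inverse 10.
m ≡ 24·299·13 + 9·377·18 + 8·667·10 = 207722.
207722 mod 8671 = 8289.

8289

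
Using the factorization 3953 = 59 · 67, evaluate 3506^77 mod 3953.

1877

Mod 59: 3506 ≡ 25; by Fermat, exponent reduces to 77 mod 58 = 19; 25^19 ≡ 48 (mod 59).
Mod 67: 3506 ≡ 22; by Fermat, exponent reduces to 77 mod 66 = 11; 22^11 ≡ 1 (mod 67).
Combine by CRT: x ≡ 48 (mod 59), x ≡ 1 (mod 67) ⇒ x ≡ 1877 (mod 3953).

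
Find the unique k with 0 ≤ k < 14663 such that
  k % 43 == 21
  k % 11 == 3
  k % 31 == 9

The moduli are pairwise coprime; N = 43·11·31 = 14663.
N/43 = 341; 341 ≡ 40 (mod 43); 40·14 ≡ 1, so inverse 14.
N/11 = 1333; 1333 ≡ 2 (mod 11); 2·6 ≡ 1, so inverse 6.
N/31 = 473; 473 ≡ 8 (mod 31); 8·4 ≡ 1, so inverse 4.
k ≡ 21·341·14 + 3·1333·6 + 9·473·4 = 141276.
141276 mod 14663 = 9309.

9309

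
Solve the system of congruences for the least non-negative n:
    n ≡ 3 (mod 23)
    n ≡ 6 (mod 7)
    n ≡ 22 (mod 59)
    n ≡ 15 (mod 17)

The moduli are pairwise coprime; M = 23·7·59·17 = 161483.
M/23 = 7021; 7021 ≡ 6 (mod 23); 6·4 ≡ 1, so inverse 4.
M/7 = 23069; 23069 ≡ 4 (mod 7); 4·2 ≡ 1, so inverse 2.
M/59 = 2737; 2737 ≡ 23 (mod 59); 23·18 ≡ 1, so inverse 18.
M/17 = 9499; 9499 ≡ 13 (mod 17); 13·4 ≡ 1, so inverse 4.
n ≡ 3·7021·4 + 6·23069·2 + 22·2737·18 + 15·9499·4 = 2014872.
2014872 mod 161483 = 77076.

77076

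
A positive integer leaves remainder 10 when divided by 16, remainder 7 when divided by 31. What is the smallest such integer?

410

From a ≡ 10 (mod 16) write a = 10 + 16t. Substituting into a ≡ 7 (mod 31) gives 16t ≡ 28 (mod 31), and since 16⁻¹ ≡ 2 (mod 31), t ≡ 25. Hence a ≡ 10 + 16·25 = 410 (mod 496).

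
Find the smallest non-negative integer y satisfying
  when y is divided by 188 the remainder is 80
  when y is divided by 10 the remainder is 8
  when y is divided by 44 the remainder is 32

9668

gcd(188, 10) = 2 and 2 | (8 − 80), so the pair is consistent; merging gives y ≡ 268 (mod 940), where 940 = lcm(188, 10).
gcd(940, 44) = 4 and 4 | (32 − 268), so the pair is consistent; merging gives y ≡ 9668 (mod 10340), where 10340 = lcm(940, 44).
The solution is unique modulo lcm(188, 10, 44) = 10340.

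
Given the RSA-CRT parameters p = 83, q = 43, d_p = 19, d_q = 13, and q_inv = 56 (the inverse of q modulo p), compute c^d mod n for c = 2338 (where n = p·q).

2701

m₁ = c^(d_p) mod p: c ≡ 14 (mod 83), and 14^19 mod 83 = 45.
m₂ = c^(d_q) mod q: c ≡ 16 (mod 43), and 16^13 mod 43 = 35.
h = q_inv·(m₁ − m₂) mod p = 56·(45 − 35) mod 83 = 62.
m = m₂ + h·q = 35 + 62·43 = 2701.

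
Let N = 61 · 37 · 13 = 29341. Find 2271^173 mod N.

2915

Mod 61: 2271 ≡ 14; by Fermat, exponent reduces to 173 mod 60 = 53; 14^53 ≡ 48 (mod 61).
Mod 37: 2271 ≡ 14; by Fermat, exponent reduces to 173 mod 36 = 29; 14^29 ≡ 29 (mod 37).
Mod 13: 2271 ≡ 9; by Fermat, exponent reduces to 173 mod 12 = 5; 9^5 ≡ 3 (mod 13).
Combine by CRT: x ≡ 48 (mod 61), x ≡ 29 (mod 37), x ≡ 3 (mod 13) ⇒ x ≡ 2915 (mod 29341).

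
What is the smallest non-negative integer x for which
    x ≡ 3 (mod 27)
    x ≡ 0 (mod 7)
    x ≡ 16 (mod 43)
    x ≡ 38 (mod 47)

275646

The moduli are pairwise coprime; N = 27·7·43·47 = 381969.
N/27 = 14147; 14147 ≡ 26 (mod 27); 26·26 ≡ 1, so inverse 26.
N/7 = 54567; 54567 ≡ 2 (mod 7); 2·4 ≡ 1, so inverse 4.
N/43 = 8883; 8883 ≡ 25 (mod 43); 25·31 ≡ 1, so inverse 31.
N/47 = 8127; 8127 ≡ 43 (mod 47); 43·35 ≡ 1, so inverse 35.
x ≡ 3·14147·26 + 0·54567·4 + 16·8883·31 + 38·8127·35 = 16318344.
16318344 mod 381969 = 275646.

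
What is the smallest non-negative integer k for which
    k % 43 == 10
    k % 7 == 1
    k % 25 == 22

6847

The moduli are pairwise coprime; N = 43·7·25 = 7525.
N/43 = 175; 175 ≡ 3 (mod 43); 3·29 ≡ 1, so inverse 29.
N/7 = 1075; 1075 ≡ 4 (mod 7); 4·2 ≡ 1, so inverse 2.
N/25 = 301; 301 ≡ 1 (mod 25), inverse 1.
k ≡ 10·175·29 + 1·1075·2 + 22·301·1 = 59522.
59522 mod 7525 = 6847.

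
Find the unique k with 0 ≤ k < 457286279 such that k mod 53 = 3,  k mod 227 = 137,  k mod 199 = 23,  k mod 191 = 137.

99938022

Combine the congruences pairwise.
From k ≡ 3 (mod 53) write k = 3 + 53t. Substituting into k ≡ 137 (mod 227) gives 53t ≡ 134 (mod 227), and since 53⁻¹ ≡ 30 (mod 227), t ≡ 161. Hence k ≡ 3 + 53·161 = 8536 (mod 12031).
From k ≡ 8536 (mod 12031) write k = 8536 + 12031t. Substituting into k ≡ 23 (mod 199) gives 12031t ≡ 44 (mod 199), and since 91⁻¹ ≡ 35 (mod 199), t ≡ 147. Hence k ≡ 8536 + 12031·147 = 1777093 (mod 2394169).
From k ≡ 1777093 (mod 2394169) write k = 1777093 + 2394169t. Substituting into k ≡ 137 (mod 191) gives 2394169t ≡ 108 (mod 191), and since 175⁻¹ ≡ 179 (mod 191), t ≡ 41. Hence k ≡ 1777093 + 2394169·41 = 99938022 (mod 457286279).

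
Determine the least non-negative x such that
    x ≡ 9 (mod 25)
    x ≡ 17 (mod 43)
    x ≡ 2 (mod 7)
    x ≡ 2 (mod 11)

Combine the congruences pairwise.
From x ≡ 9 (mod 25) write x = 9 + 25t. Substituting into x ≡ 17 (mod 43) gives 25t ≡ 8 (mod 43), and since 25⁻¹ ≡ 31 (mod 43), t ≡ 33. Hence x ≡ 9 + 25·33 = 834 (mod 1075).
From x ≡ 834 (mod 1075) write x = 834 + 1075t. Substituting into x ≡ 2 (mod 7) gives 1075t ≡ 1 (mod 7), and since 4⁻¹ ≡ 2 (mod 7), t ≡ 2. Hence x ≡ 834 + 1075·2 = 2984 (mod 7525).
From x ≡ 2984 (mod 7525) write x = 2984 + 7525t. Substituting into x ≡ 2 (mod 11) gives 7525t ≡ 10 (mod 11), and since 1⁻¹ ≡ 1 (mod 11), t ≡ 10. Hence x ≡ 2984 + 7525·10 = 78234 (mod 82775).

78234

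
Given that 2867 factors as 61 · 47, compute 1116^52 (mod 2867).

Mod 61: 1116 ≡ 18; 18^52 ≡ 22 (mod 61).
Mod 47: 1116 ≡ 35; by Fermat, exponent reduces to 52 mod 46 = 6; 35^6 ≡ 27 (mod 47).
Combine by CRT: x ≡ 22 (mod 61), x ≡ 27 (mod 47) ⇒ x ≡ 2706 (mod 2867).

2706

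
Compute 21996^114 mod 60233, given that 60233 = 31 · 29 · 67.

Mod 31: 21996 ≡ 17; by Fermat, exponent reduces to 114 mod 30 = 24; 17^24 ≡ 4 (mod 31).
Mod 29: 21996 ≡ 14; by Fermat, exponent reduces to 114 mod 28 = 2; 14^2 ≡ 22 (mod 29).
Mod 67: 21996 ≡ 20; by Fermat, exponent reduces to 114 mod 66 = 48; 20^48 ≡ 14 (mod 67).
Combine by CRT: x ≡ 4 (mod 31), x ≡ 22 (mod 29), x ≡ 14 (mod 67) ⇒ x ≡ 49728 (mod 60233).

49728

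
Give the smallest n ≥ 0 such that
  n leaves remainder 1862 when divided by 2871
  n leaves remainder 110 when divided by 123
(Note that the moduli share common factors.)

Combine the congruences pairwise.
gcd(2871, 123) = 3 and 3 | (110 − 1862), so the pair is consistent; merging gives n ≡ 33443 (mod 117711), where 117711 = lcm(2871, 123).
The solution is unique modulo lcm(2871, 123) = 117711.

33443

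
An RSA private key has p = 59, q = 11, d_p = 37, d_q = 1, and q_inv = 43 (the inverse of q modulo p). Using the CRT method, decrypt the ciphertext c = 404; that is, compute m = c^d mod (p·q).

m₁ = c^(d_p) mod p: c ≡ 50 (mod 59), and 50^37 mod 59 = 33.
m₂ = c^(d_q) mod q: c ≡ 8 (mod 11), and 8^1 mod 11 = 8.
h = q_inv·(m₁ − m₂) mod p = 43·(33 − 8) mod 59 = 13.
m = m₂ + h·q = 8 + 13·11 = 151.

151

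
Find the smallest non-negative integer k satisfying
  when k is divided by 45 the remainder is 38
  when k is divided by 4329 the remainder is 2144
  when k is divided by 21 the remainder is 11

136343

Combine the congruences pairwise.
gcd(45, 4329) = 9 and 9 | (2144 − 38), so the pair is consistent; merging gives k ≡ 6473 (mod 21645), where 21645 = lcm(45, 4329).
gcd(21645, 21) = 3 and 3 | (11 − 6473), so the pair is consistent; merging gives k ≡ 136343 (mod 151515), where 151515 = lcm(21645, 21).
The solution is unique modulo lcm(45, 4329, 21) = 151515.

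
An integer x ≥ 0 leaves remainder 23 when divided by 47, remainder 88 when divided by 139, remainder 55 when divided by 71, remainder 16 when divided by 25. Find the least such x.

11558216

The moduli are pairwise coprime; N = 47·139·71·25 = 11596075.
N/47 = 246725; 246725 ≡ 22 (mod 47); 22·15 ≡ 1, so inverse 15.
N/139 = 83425; 83425 ≡ 25 (mod 139); 25·89 ≡ 1, so inverse 89.
N/71 = 163325; 163325 ≡ 25 (mod 71); 25·54 ≡ 1, so inverse 54.
N/25 = 463843; 463843 ≡ 18 (mod 25); 18·7 ≡ 1, so inverse 7.
x ≡ 23·246725·15 + 88·83425·89 + 55·163325·54 + 16·463843·7 = 1275530391.
1275530391 mod 11596075 = 11558216.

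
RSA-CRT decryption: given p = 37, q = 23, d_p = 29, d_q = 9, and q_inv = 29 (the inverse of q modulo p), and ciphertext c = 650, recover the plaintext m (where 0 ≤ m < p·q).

m₁ = c^(d_p) mod p: c ≡ 21 (mod 37), and 21^29 mod 37 = 3.
m₂ = c^(d_q) mod q: c ≡ 6 (mod 23), and 6^9 mod 23 = 16.
h = q_inv·(m₁ − m₂) mod p = 29·(3 − 16) mod 37 = 30.
m = m₂ + h·q = 16 + 30·23 = 706.

706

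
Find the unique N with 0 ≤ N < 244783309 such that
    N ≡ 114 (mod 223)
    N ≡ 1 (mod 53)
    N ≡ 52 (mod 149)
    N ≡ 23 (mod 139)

From N ≡ 114 (mod 223) write N = 114 + 223t. Substituting into N ≡ 1 (mod 53) gives 223t ≡ 46 (mod 53), and since 11⁻¹ ≡ 29 (mod 53), t ≡ 9. Hence N ≡ 114 + 223·9 = 2121 (mod 11819).
From N ≡ 2121 (mod 11819) write N = 2121 + 11819t. Substituting into N ≡ 52 (mod 149) gives 11819t ≡ 17 (mod 149), and since 48⁻¹ ≡ 59 (mod 149), t ≡ 109. Hence N ≡ 2121 + 11819·109 = 1290392 (mod 1761031).
From N ≡ 1290392 (mod 1761031) write N = 1290392 + 1761031t. Substituting into N ≡ 23 (mod 139) gives 1761031t ≡ 107 (mod 139), and since 40⁻¹ ≡ 73 (mod 139), t ≡ 27. Hence N ≡ 1290392 + 1761031·27 = 48838229 (mod 244783309).

48838229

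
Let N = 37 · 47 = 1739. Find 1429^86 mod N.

Mod 37: 1429 ≡ 23; by Fermat, exponent reduces to 86 mod 36 = 14; 23^14 ≡ 11 (mod 37).
Mod 47: 1429 ≡ 19; by Fermat, exponent reduces to 86 mod 46 = 40; 19^40 ≡ 21 (mod 47).
Combine by CRT: x ≡ 11 (mod 37), x ≡ 21 (mod 47) ⇒ x ≡ 1713 (mod 1739).

1713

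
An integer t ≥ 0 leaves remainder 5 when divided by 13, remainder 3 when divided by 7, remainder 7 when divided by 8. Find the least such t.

The moduli are pairwise coprime; N = 13·7·8 = 728.
N/13 = 56; 56 ≡ 4 (mod 13); 4·10 ≡ 1, so inverse 10.
N/7 = 104; 104 ≡ 6 (mod 7); 6·6 ≡ 1, so inverse 6.
N/8 = 91; 91 ≡ 3 (mod 8); 3·3 ≡ 1, so inverse 3.
t ≡ 5·56·10 + 3·104·6 + 7·91·3 = 6583.
6583 mod 728 = 31.

31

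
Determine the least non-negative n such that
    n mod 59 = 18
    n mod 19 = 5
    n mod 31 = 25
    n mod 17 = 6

The moduli are pairwise coprime; M = 59·19·31·17 = 590767.
M/59 = 10013; 10013 ≡ 42 (mod 59); 42·52 ≡ 1, so inverse 52.
M/19 = 31093; 31093 ≡ 9 (mod 19); 9·17 ≡ 1, so inverse 17.
M/31 = 19057; 19057 ≡ 23 (mod 31); 23·27 ≡ 1, so inverse 27.
M/17 = 34751; 34751 ≡ 3 (mod 17); 3·6 ≡ 1, so inverse 6.
n ≡ 18·10013·52 + 5·31093·17 + 25·19057·27 + 6·34751·6 = 26129584.
26129584 mod 590767 = 135836.

135836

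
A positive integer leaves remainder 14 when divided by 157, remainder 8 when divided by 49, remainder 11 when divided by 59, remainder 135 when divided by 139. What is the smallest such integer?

From N ≡ 14 (mod 157) write N = 14 + 157t. Substituting into N ≡ 8 (mod 49) gives 157t ≡ 43 (mod 49), and since 10⁻¹ ≡ 5 (mod 49), t ≡ 19. Hence N ≡ 14 + 157·19 = 2997 (mod 7693).
From N ≡ 2997 (mod 7693) write N = 2997 + 7693t. Substituting into N ≡ 11 (mod 59) gives 7693t ≡ 23 (mod 59), and since 23⁻¹ ≡ 18 (mod 59), t ≡ 1. Hence N ≡ 2997 + 7693·1 = 10690 (mod 453887).
From N ≡ 10690 (mod 453887) write N = 10690 + 453887t. Substituting into N ≡ 135 (mod 139) gives 453887t ≡ 9 (mod 139), and since 52⁻¹ ≡ 131 (mod 139), t ≡ 67. Hence N ≡ 10690 + 453887·67 = 30421119 (mod 63090293).

30421119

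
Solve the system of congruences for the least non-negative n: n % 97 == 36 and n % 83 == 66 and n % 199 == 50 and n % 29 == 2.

15411008

From n ≡ 36 (mod 97) write n = 36 + 97t. Substituting into n ≡ 66 (mod 83) gives 97t ≡ 30 (mod 83), and since 14⁻¹ ≡ 6 (mod 83), t ≡ 14. Hence n ≡ 36 + 97·14 = 1394 (mod 8051).
From n ≡ 1394 (mod 8051) write n = 1394 + 8051t. Substituting into n ≡ 50 (mod 199) gives 8051t ≡ 49 (mod 199), and since 91⁻¹ ≡ 35 (mod 199), t ≡ 123. Hence n ≡ 1394 + 8051·123 = 991667 (mod 1602149).
From n ≡ 991667 (mod 1602149) write n = 991667 + 1602149t. Substituting into n ≡ 2 (mod 29) gives 1602149t ≡ 19 (mod 29), and since 15⁻¹ ≡ 2 (mod 29), t ≡ 9. Hence n ≡ 991667 + 1602149·9 = 15411008 (mod 46462321).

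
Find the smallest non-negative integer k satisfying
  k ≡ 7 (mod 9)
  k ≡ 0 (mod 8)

Combine the congruences pairwise.
From k ≡ 7 (mod 9) write k = 7 + 9t. Substituting into k ≡ 0 (mod 8) gives 9t ≡ 1 (mod 8), and since 1⁻¹ ≡ 1 (mod 8), t ≡ 1. Hence k ≡ 7 + 9·1 = 16 (mod 72).

16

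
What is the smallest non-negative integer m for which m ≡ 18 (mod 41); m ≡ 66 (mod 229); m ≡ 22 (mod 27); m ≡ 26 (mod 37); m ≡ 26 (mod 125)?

1038770401

The moduli are pairwise coprime; N = 41·229·27·37·125 = 1172451375.
N/41 = 28596375; 28596375 ≡ 23 (mod 41); 23·25 ≡ 1, so inverse 25.
N/229 = 5119875; 5119875 ≡ 122 (mod 229); 122·107 ≡ 1, so inverse 107.
N/27 = 43424125; 43424125 ≡ 25 (mod 27); 25·13 ≡ 1, so inverse 13.
N/37 = 31687875; 31687875 ≡ 2 (mod 37); 2·19 ≡ 1, so inverse 19.
N/125 = 9379611; 9379611 ≡ 111 (mod 125); 111·116 ≡ 1, so inverse 116.
m ≡ 18·28596375·25 + 66·5119875·107 + 22·43424125·13 + 26·31687875·19 + 26·9379611·116 = 105386942776.
105386942776 mod 1172451375 = 1038770401.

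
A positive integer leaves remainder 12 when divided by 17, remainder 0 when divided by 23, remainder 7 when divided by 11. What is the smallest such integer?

The moduli are pairwise coprime; M = 17·23·11 = 4301.
M/17 = 253; 253 ≡ 15 (mod 17); 15·8 ≡ 1, so inverse 8.
M/23 = 187; 187 ≡ 3 (mod 23); 3·8 ≡ 1, so inverse 8.
M/11 = 391; 391 ≡ 6 (mod 11); 6·2 ≡ 1, so inverse 2.
n ≡ 12·253·8 + 0·187·8 + 7·391·2 = 29762.
29762 mod 4301 = 3956.

3956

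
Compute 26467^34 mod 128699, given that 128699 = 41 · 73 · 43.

15951

Mod 41: 26467 ≡ 22; 22^34 ≡ 2 (mod 41).
Mod 73: 26467 ≡ 41; 41^34 ≡ 37 (mod 73).
Mod 43: 26467 ≡ 22; 22^34 ≡ 41 (mod 43).
Combine by CRT: x ≡ 2 (mod 41), x ≡ 37 (mod 73), x ≡ 41 (mod 43) ⇒ x ≡ 15951 (mod 128699).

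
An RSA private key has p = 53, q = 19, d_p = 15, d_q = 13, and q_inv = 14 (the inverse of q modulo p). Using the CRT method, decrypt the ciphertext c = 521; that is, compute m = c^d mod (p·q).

293

m₁ = c^(d_p) mod p: c ≡ 44 (mod 53), and 44^15 mod 53 = 28.
m₂ = c^(d_q) mod q: c ≡ 8 (mod 19), and 8^13 mod 19 = 8.
h = q_inv·(m₁ − m₂) mod p = 14·(28 − 8) mod 53 = 15.
m = m₂ + h·q = 8 + 15·19 = 293.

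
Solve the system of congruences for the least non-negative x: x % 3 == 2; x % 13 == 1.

From x ≡ 2 (mod 3) write x = 2 + 3t. Substituting into x ≡ 1 (mod 13) gives 3t ≡ 12 (mod 13), and since 3⁻¹ ≡ 9 (mod 13), t ≡ 4. Hence x ≡ 2 + 3·4 = 14 (mod 39).

14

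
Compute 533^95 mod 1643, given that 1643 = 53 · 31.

1545

Mod 53: 533 ≡ 3; by Fermat, exponent reduces to 95 mod 52 = 43; 3^43 ≡ 8 (mod 53).
Mod 31: 533 ≡ 6; by Fermat, exponent reduces to 95 mod 30 = 5; 6^5 ≡ 26 (mod 31).
Combine by CRT: x ≡ 8 (mod 53), x ≡ 26 (mod 31) ⇒ x ≡ 1545 (mod 1643).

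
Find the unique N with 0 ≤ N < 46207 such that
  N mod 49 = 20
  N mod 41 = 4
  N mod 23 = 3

26039

From N ≡ 20 (mod 49) write N = 20 + 49t. Substituting into N ≡ 4 (mod 41) gives 49t ≡ 25 (mod 41), and since 8⁻¹ ≡ 36 (mod 41), t ≡ 39. Hence N ≡ 20 + 49·39 = 1931 (mod 2009).
From N ≡ 1931 (mod 2009) write N = 1931 + 2009t. Substituting into N ≡ 3 (mod 23) gives 2009t ≡ 4 (mod 23), and since 8⁻¹ ≡ 3 (mod 23), t ≡ 12. Hence N ≡ 1931 + 2009·12 = 26039 (mod 46207).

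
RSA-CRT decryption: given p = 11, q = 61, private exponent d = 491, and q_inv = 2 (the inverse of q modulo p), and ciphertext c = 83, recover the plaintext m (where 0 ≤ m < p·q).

d_p = d mod (p−1) = 491 mod 10 = 1; d_q = d mod (q−1) = 11.
m₁ = c^(d_p) mod p: c ≡ 6 (mod 11), and 6^1 mod 11 = 6.
m₂ = c^(d_q) mod q: c ≡ 22 (mod 61), and 22^11 mod 61 = 42.
h = q_inv·(m₁ − m₂) mod p = 2·(6 − 42) mod 11 = 5.
m = m₂ + h·q = 42 + 5·61 = 347.

347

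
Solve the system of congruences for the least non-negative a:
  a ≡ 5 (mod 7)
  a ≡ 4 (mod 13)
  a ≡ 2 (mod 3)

173

The moduli are pairwise coprime; N = 7·13·3 = 273.
N/7 = 39; 39 ≡ 4 (mod 7); 4·2 ≡ 1, so inverse 2.
N/13 = 21; 21 ≡ 8 (mod 13); 8·5 ≡ 1, so inverse 5.
N/3 = 91; 91 ≡ 1 (mod 3), inverse 1.
a ≡ 5·39·2 + 4·21·5 + 2·91·1 = 992.
992 mod 273 = 173.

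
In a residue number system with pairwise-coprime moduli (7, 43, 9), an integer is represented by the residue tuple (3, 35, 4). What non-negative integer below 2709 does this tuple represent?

The moduli are pairwise coprime; N = 7·43·9 = 2709.
N/7 = 387; 387 ≡ 2 (mod 7); 2·4 ≡ 1, so inverse 4.
N/43 = 63; 63 ≡ 20 (mod 43); 20·28 ≡ 1, so inverse 28.
N/9 = 301; 301 ≡ 4 (mod 9); 4·7 ≡ 1, so inverse 7.
x ≡ 3·387·4 + 35·63·28 + 4·301·7 = 74812.
74812 mod 2709 = 1669.

1669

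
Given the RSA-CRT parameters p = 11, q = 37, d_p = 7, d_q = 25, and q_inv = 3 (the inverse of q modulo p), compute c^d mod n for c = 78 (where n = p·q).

67

m₁ = c^(d_p) mod p: c ≡ 1 (mod 11), and 1^7 mod 11 = 1.
m₂ = c^(d_q) mod q: c ≡ 4 (mod 37), and 4^25 mod 37 = 30.
h = q_inv·(m₁ − m₂) mod p = 3·(1 − 30) mod 11 = 1.
m = m₂ + h·q = 30 + 1·37 = 67.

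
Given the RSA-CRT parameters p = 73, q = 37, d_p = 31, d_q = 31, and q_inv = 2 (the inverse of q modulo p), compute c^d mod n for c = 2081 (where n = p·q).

m₁ = c^(d_p) mod p: c ≡ 37 (mod 73), and 37^31 mod 73 = 32.
m₂ = c^(d_q) mod q: c ≡ 9 (mod 37), and 9^31 mod 37 = 12.
h = q_inv·(m₁ − m₂) mod p = 2·(32 − 12) mod 73 = 40.
m = m₂ + h·q = 12 + 40·37 = 1492.

1492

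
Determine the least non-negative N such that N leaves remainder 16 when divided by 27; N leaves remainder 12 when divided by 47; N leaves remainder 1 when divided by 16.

529

From N ≡ 16 (mod 27) write N = 16 + 27t. Substituting into N ≡ 12 (mod 47) gives 27t ≡ 43 (mod 47), and since 27⁻¹ ≡ 7 (mod 47), t ≡ 19. Hence N ≡ 16 + 27·19 = 529 (mod 1269).
From N ≡ 529 (mod 1269) write N = 529 + 1269t. Substituting into N ≡ 1 (mod 16) gives 1269t ≡ 0 (mod 16), and since 5⁻¹ ≡ 13 (mod 16), t ≡ 0. Hence N ≡ 529 + 1269·0 = 529 (mod 20304).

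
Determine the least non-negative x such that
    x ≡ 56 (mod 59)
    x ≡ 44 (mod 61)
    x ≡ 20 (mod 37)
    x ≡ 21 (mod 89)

10912578

The moduli are pairwise coprime; N = 59·61·37·89 = 11851507.
N/59 = 200873; 200873 ≡ 37 (mod 59); 37·8 ≡ 1, so inverse 8.
N/61 = 194287; 194287 ≡ 2 (mod 61); 2·31 ≡ 1, so inverse 31.
N/37 = 320311; 320311 ≡ 2 (mod 37); 2·19 ≡ 1, so inverse 19.
N/89 = 133163; 133163 ≡ 19 (mod 89); 19·75 ≡ 1, so inverse 75.
x ≡ 56·200873·8 + 44·194287·31 + 20·320311·19 + 21·133163·75 = 686448477.
686448477 mod 11851507 = 10912578.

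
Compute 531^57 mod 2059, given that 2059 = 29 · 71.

531

Mod 29: 531 ≡ 9; by Fermat, exponent reduces to 57 mod 28 = 1; 9^1 ≡ 9 (mod 29).
Mod 71: 531 ≡ 34; 34^57 ≡ 34 (mod 71).
Combine by CRT: x ≡ 9 (mod 29), x ≡ 34 (mod 71) ⇒ x ≡ 531 (mod 2059).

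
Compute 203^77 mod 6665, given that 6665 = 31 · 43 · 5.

3648

Mod 31: 203 ≡ 17; by Fermat, exponent reduces to 77 mod 30 = 17; 17^17 ≡ 21 (mod 31).
Mod 43: 203 ≡ 31; by Fermat, exponent reduces to 77 mod 42 = 35; 31^35 ≡ 36 (mod 43).
Mod 5: 203 ≡ 3; by Fermat, exponent reduces to 77 mod 4 = 1; 3^1 ≡ 3 (mod 5).
Combine by CRT: x ≡ 21 (mod 31), x ≡ 36 (mod 43), x ≡ 3 (mod 5) ⇒ x ≡ 3648 (mod 6665).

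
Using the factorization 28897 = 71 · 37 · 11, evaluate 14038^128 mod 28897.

Mod 71: 14038 ≡ 51; by Fermat, exponent reduces to 128 mod 70 = 58; 51^58 ≡ 45 (mod 71).
Mod 37: 14038 ≡ 15; by Fermat, exponent reduces to 128 mod 36 = 20; 15^20 ≡ 34 (mod 37).
Mod 11: 14038 ≡ 2; by Fermat, exponent reduces to 128 mod 10 = 8; 2^8 ≡ 3 (mod 11).
Combine by CRT: x ≡ 45 (mod 71), x ≡ 34 (mod 37), x ≡ 3 (mod 11) ⇒ x ≡ 16943 (mod 28897).

16943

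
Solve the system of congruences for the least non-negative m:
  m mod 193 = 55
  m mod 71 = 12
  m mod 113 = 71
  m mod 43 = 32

25246192

The moduli are pairwise coprime; N = 193·71·113·43 = 66582877.
N/193 = 344989; 344989 ≡ 98 (mod 193); 98·65 ≡ 1, so inverse 65.
N/71 = 937787; 937787 ≡ 19 (mod 71); 19·15 ≡ 1, so inverse 15.
N/113 = 589229; 589229 ≡ 47 (mod 113); 47·101 ≡ 1, so inverse 101.
N/43 = 1548439; 1548439 ≡ 9 (mod 43); 9·24 ≡ 1, so inverse 24.
m ≡ 55·344989·65 + 12·937787·15 + 71·589229·101 + 32·1548439·24 = 6816699646.
6816699646 mod 66582877 = 25246192.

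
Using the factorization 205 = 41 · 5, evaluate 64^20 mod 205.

Mod 41: 64 ≡ 23; 23^20 ≡ 1 (mod 41).
Mod 5: 64 ≡ 4; since 4 | 20, by Fermat 4^20 ≡ 1 (mod 5).
Combine by CRT: x ≡ 1 (mod 41), x ≡ 1 (mod 5) ⇒ x ≡ 1 (mod 205).

1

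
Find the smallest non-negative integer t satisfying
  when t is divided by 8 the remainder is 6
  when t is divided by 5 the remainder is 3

Combine the congruences pairwise.
From t ≡ 6 (mod 8) write t = 6 + 8s. Substituting into t ≡ 3 (mod 5) gives 8s ≡ 2 (mod 5), and since 3⁻¹ ≡ 2 (mod 5), s ≡ 4. Hence t ≡ 6 + 8·4 = 38 (mod 40).

38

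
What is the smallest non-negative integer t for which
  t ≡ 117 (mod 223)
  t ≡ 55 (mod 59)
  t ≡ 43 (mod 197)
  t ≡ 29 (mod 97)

71383978

The moduli are pairwise coprime; N = 223·59·197·97 = 251417113.
N/223 = 1127431; 1127431 ≡ 166 (mod 223); 166·133 ≡ 1, so inverse 133.
N/59 = 4261307; 4261307 ≡ 32 (mod 59); 32·24 ≡ 1, so inverse 24.
N/197 = 1276229; 1276229 ≡ 63 (mod 197); 63·172 ≡ 1, so inverse 172.
N/97 = 2591929; 2591929 ≡ 89 (mod 97); 89·12 ≡ 1, so inverse 12.
t ≡ 117·1127431·133 + 55·4261307·24 + 43·1276229·172 + 29·2591929·12 = 33509860007.
33509860007 mod 251417113 = 71383978.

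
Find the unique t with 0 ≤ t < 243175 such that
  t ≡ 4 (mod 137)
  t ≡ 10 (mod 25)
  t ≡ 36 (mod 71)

From t ≡ 4 (mod 137) write t = 4 + 137s. Substituting into t ≡ 10 (mod 25) gives 137s ≡ 6 (mod 25), and since 12⁻¹ ≡ 23 (mod 25), s ≡ 13. Hence t ≡ 4 + 137·13 = 1785 (mod 3425).
From t ≡ 1785 (mod 3425) write t = 1785 + 3425s. Substituting into t ≡ 36 (mod 71) gives 3425s ≡ 26 (mod 71), and since 17⁻¹ ≡ 46 (mod 71), s ≡ 60. Hence t ≡ 1785 + 3425·60 = 207285 (mod 243175).

207285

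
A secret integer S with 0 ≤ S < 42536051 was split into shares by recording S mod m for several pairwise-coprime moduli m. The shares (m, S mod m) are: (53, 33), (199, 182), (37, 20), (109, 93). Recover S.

41078160

The moduli are pairwise coprime; N = 53·199·37·109 = 42536051.
N/53 = 802567; 802567 ≡ 41 (mod 53); 41·22 ≡ 1, so inverse 22.
N/199 = 213749; 213749 ≡ 23 (mod 199); 23·26 ≡ 1, so inverse 26.
N/37 = 1149623; 1149623 ≡ 33 (mod 37); 33·9 ≡ 1, so inverse 9.
N/109 = 390239; 390239 ≡ 19 (mod 109); 19·23 ≡ 1, so inverse 23.
S ≡ 33·802567·22 + 182·213749·26 + 20·1149623·9 + 93·390239·23 = 2635777271.
2635777271 mod 42536051 = 41078160.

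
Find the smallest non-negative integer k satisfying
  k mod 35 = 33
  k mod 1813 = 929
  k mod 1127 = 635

196733

Combine the congruences pairwise.
gcd(35, 1813) = 7 and 7 | (929 − 33), so the pair is consistent; merging gives k ≡ 6368 (mod 9065), where 9065 = lcm(35, 1813).
gcd(9065, 1127) = 49 and 49 | (635 − 6368), so the pair is consistent; merging gives k ≡ 196733 (mod 208495), where 208495 = lcm(9065, 1127).
The solution is unique modulo lcm(35, 1813, 1127) = 208495.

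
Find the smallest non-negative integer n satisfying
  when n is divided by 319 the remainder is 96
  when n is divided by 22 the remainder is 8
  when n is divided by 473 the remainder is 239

Combine the congruences pairwise.
gcd(319, 22) = 11 and 11 | (8 − 96), so the pair is consistent; merging gives n ≡ 96 (mod 638), where 638 = lcm(319, 22).
gcd(638, 473) = 11 and 11 | (239 − 96), so the pair is consistent; merging gives n ≡ 26254 (mod 27434), where 27434 = lcm(638, 473).
The solution is unique modulo lcm(319, 22, 473) = 27434.

26254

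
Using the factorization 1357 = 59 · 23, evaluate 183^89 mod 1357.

Mod 59: 183 ≡ 6; by Fermat, exponent reduces to 89 mod 58 = 31; 6^31 ≡ 23 (mod 59).
Mod 23: 183 ≡ 22; by Fermat, exponent reduces to 89 mod 22 = 1; 22^1 ≡ 22 (mod 23).
Combine by CRT: x ≡ 23 (mod 59), x ≡ 22 (mod 23) ⇒ x ≡ 436 (mod 1357).

436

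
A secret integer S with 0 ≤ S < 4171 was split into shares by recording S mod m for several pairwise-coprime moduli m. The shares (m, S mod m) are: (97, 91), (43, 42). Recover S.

1934

From S ≡ 91 (mod 97) write S = 91 + 97t. Substituting into S ≡ 42 (mod 43) gives 97t ≡ 37 (mod 43), and since 11⁻¹ ≡ 4 (mod 43), t ≡ 19. Hence S ≡ 91 + 97·19 = 1934 (mod 4171).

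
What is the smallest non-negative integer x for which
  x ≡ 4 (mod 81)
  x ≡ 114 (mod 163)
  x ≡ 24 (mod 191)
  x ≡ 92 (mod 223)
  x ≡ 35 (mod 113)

57824804803

The moduli are pairwise coprime; N = 81·163·191·223·113 = 63546157827.
N/81 = 784520467; 784520467 ≡ 70 (mod 81); 70·22 ≡ 1, so inverse 22.
N/163 = 389853729; 389853729 ≡ 109 (mod 163); 109·3 ≡ 1, so inverse 3.
N/191 = 332702397; 332702397 ≡ 70 (mod 191); 70·161 ≡ 1, so inverse 161.
N/223 = 284960349; 284960349 ≡ 22 (mod 223); 22·71 ≡ 1, so inverse 71.
N/113 = 562355379; 562355379 ≡ 31 (mod 113); 31·62 ≡ 1, so inverse 62.
x ≡ 4·784520467·22 + 114·389853729·3 + 24·332702397·161 + 92·284960349·71 + 35·562355379·62 = 4569602010520.
4569602010520 mod 63546157827 = 57824804803.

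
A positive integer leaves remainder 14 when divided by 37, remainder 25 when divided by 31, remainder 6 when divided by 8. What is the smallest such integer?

The moduli are pairwise coprime; N = 37·31·8 = 9176.
N/37 = 248; 248 ≡ 26 (mod 37); 26·10 ≡ 1, so inverse 10.
N/31 = 296; 296 ≡ 17 (mod 31); 17·11 ≡ 1, so inverse 11.
N/8 = 1147; 1147 ≡ 3 (mod 8); 3·3 ≡ 1, so inverse 3.
t ≡ 14·248·10 + 25·296·11 + 6·1147·3 = 136766.
136766 mod 9176 = 8302.

8302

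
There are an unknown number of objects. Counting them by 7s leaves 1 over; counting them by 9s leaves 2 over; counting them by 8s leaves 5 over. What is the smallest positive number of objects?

The moduli are pairwise coprime; M = 7·9·8 = 504.
M/7 = 72; 72 ≡ 2 (mod 7); 2·4 ≡ 1, so inverse 4.
M/9 = 56; 56 ≡ 2 (mod 9); 2·5 ≡ 1, so inverse 5.
M/8 = 63; 63 ≡ 7 (mod 8); 7·7 ≡ 1, so inverse 7.
N ≡ 1·72·4 + 2·56·5 + 5·63·7 = 3053.
3053 mod 504 = 29.

29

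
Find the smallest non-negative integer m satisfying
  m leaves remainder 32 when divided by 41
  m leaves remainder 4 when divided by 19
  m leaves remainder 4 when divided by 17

6141

From m ≡ 32 (mod 41) write m = 32 + 41t. Substituting into m ≡ 4 (mod 19) gives 41t ≡ 10 (mod 19), and since 3⁻¹ ≡ 13 (mod 19), t ≡ 16. Hence m ≡ 32 + 41·16 = 688 (mod 779).
From m ≡ 688 (mod 779) write m = 688 + 779t. Substituting into m ≡ 4 (mod 17) gives 779t ≡ 13 (mod 17), and since 14⁻¹ ≡ 11 (mod 17), t ≡ 7. Hence m ≡ 688 + 779·7 = 6141 (mod 13243).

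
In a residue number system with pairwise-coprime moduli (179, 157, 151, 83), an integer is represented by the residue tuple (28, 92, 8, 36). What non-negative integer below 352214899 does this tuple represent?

From x ≡ 28 (mod 179) write x = 28 + 179t. Substituting into x ≡ 92 (mod 157) gives 179t ≡ 64 (mod 157), and since 22⁻¹ ≡ 50 (mod 157), t ≡ 60. Hence x ≡ 28 + 179·60 = 10768 (mod 28103).
From x ≡ 10768 (mod 28103) write x = 10768 + 28103t. Substituting into x ≡ 8 (mod 151) gives 28103t ≡ 112 (mod 151), and since 17⁻¹ ≡ 80 (mod 151), t ≡ 51. Hence x ≡ 10768 + 28103·51 = 1444021 (mod 4243553).
From x ≡ 1444021 (mod 4243553) write x = 1444021 + 4243553t. Substituting into x ≡ 36 (mod 83) gives 4243553t ≡ 49 (mod 83), and since 12⁻¹ ≡ 7 (mod 83), t ≡ 11. Hence x ≡ 1444021 + 4243553·11 = 48123104 (mod 352214899).

48123104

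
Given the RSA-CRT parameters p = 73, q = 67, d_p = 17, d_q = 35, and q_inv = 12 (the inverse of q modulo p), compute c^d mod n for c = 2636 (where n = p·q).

m₁ = c^(d_p) mod p: c ≡ 8 (mod 73), and 8^17 mod 73 = 64.
m₂ = c^(d_q) mod q: c ≡ 23 (mod 67), and 23^35 mod 67 = 60.
h = q_inv·(m₁ − m₂) mod p = 12·(64 − 60) mod 73 = 48.
m = m₂ + h·q = 60 + 48·67 = 3276.

3276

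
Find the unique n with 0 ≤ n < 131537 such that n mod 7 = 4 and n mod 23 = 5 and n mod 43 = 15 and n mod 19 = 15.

The moduli are pairwise coprime; M = 7·23·43·19 = 131537.
M/7 = 18791; 18791 ≡ 3 (mod 7); 3·5 ≡ 1, so inverse 5.
M/23 = 5719; 5719 ≡ 15 (mod 23); 15·20 ≡ 1, so inverse 20.
M/43 = 3059; 3059 ≡ 6 (mod 43); 6·36 ≡ 1, so inverse 36.
M/19 = 6923; 6923 ≡ 7 (mod 19); 7·11 ≡ 1, so inverse 11.
n ≡ 4·18791·5 + 5·5719·20 + 15·3059·36 + 15·6923·11 = 3741875.
3741875 mod 131537 = 58839.

58839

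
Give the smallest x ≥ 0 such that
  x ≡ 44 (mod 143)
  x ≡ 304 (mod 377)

Combine the congruences pairwise.
gcd(143, 377) = 13 and 13 | (304 − 44), so the pair is consistent; merging gives x ≡ 2189 (mod 4147), where 4147 = lcm(143, 377).
The solution is unique modulo lcm(143, 377) = 4147.

2189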